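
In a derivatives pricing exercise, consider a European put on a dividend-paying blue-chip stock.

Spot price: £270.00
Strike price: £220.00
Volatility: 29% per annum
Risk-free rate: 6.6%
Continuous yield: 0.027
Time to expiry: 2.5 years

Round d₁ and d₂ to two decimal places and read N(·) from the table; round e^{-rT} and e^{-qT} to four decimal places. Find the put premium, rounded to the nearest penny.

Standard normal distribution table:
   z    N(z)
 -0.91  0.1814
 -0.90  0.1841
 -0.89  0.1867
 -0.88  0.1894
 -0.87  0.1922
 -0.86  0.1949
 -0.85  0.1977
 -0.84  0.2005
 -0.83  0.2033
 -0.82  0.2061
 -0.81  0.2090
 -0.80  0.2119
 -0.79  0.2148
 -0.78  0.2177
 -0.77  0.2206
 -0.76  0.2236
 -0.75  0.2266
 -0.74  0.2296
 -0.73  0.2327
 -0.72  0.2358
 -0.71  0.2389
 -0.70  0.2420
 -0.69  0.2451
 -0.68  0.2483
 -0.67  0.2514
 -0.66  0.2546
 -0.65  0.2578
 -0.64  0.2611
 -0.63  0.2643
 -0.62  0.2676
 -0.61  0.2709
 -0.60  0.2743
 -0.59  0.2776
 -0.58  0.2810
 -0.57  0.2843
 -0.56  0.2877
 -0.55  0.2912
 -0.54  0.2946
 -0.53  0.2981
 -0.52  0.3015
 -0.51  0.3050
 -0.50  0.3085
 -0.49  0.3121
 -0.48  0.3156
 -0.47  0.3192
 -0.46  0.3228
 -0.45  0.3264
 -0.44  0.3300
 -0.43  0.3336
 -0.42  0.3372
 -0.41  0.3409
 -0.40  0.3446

£15.11

σ√T = 0.29 × 1.5811 = 0.4585
d₁ = [ln(270/220) + (0.066 − 0.027 + 0.29²/2)·2.5] / 0.4585 = [0.2048 + 0.2026] / 0.4585 = 0.8885 ⇒ 0.89
d₂ = d₁ − σ√T = 0.8885 − 0.4585 = 0.4300 ⇒ 0.43
exp(−qT) = exp(−0.027·2.5) = 0.9347;  exp(−rT) = exp(−0.066·2.5) = 0.8479
N(−d₂) = N(-0.43) = 0.3336;  N(−d₁) = N(-0.89) = 0.1867
P = 220·0.8479·0.3336 − 270·0.9347·0.1867 = 62.2291 − 47.1173 = 15.1118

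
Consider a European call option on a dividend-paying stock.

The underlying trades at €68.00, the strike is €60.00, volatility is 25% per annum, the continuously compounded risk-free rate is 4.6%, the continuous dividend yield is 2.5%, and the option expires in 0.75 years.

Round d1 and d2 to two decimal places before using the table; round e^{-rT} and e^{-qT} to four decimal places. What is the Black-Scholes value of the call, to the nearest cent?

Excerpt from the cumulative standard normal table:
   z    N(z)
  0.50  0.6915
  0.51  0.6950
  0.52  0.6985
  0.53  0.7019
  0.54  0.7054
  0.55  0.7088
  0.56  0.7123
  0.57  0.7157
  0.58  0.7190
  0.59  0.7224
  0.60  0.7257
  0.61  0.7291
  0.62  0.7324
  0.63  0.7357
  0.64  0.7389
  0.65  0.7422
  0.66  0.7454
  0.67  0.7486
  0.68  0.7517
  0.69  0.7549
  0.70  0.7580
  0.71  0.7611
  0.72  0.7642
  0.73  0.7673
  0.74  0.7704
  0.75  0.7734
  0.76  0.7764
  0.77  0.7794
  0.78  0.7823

σ√T = 0.25·√0.75 = 0.2165
d₁ = [ln(68/60) + (0.046 − 0.025 + 0.25²/2)·0.75] / 0.2165 = [0.1252 + 0.0392] / 0.2165 = 0.7591 ⇒ 0.76
d₂ = d₁ − σ√T = 0.7591 − 0.2165 = 0.5426 ⇒ 0.54
exp(−qT) = exp(−0.025·0.75) = 0.9814;  exp(−rT) = exp(−0.046·0.75) = 0.9661
N(d₁) = N(0.76) = 0.7764;  N(d₂) = N(0.54) = 0.7054
C = 68·0.9814·0.7764 − 60·0.9661·0.7054 = 51.8132 − 40.8892 = 10.9240

€10.92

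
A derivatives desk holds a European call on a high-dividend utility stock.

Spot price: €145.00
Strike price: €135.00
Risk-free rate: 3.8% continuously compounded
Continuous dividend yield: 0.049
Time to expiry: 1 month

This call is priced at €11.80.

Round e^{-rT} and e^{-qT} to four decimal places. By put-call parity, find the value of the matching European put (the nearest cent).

€1.96

e^(−qT) = e^(−0.049·0.08333) = 0.9959;  e^(−rT) = e^(−0.038·0.08333) = 0.9968
Put-call parity: C − P = S·e^(−qT) − K·e^(−rT) = 145·0.9959 − 135·0.9968 = 144.4055 − 134.5680 = 9.8375
P = C − (C − P) = 11.80 − (9.8375) = 1.9625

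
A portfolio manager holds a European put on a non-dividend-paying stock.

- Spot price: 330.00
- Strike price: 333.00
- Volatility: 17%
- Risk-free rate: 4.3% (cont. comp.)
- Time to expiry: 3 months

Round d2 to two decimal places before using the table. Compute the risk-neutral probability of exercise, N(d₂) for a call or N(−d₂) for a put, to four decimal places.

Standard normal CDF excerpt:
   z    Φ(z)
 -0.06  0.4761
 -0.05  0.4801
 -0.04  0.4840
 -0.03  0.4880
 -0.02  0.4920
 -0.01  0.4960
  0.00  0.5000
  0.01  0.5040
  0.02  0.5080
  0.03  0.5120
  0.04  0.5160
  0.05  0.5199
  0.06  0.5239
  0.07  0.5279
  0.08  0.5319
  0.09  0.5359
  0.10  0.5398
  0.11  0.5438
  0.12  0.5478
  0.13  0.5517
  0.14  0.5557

0.5080

σ√T = 0.17 × 0.5000 = 0.0850
d₁ = [ln(330/333) + (0.043 + ½·0.17²)·0.25] / (σ√T) = (-0.0090 + 0.0144) / 0.0850 = 0.0625 → 0.06
d₂ = 0.0625 − 0.0850 = -0.0225 → -0.02
Risk-neutral Pr[S_T < K] = N(−d₂) = N(0.02) = 0.5080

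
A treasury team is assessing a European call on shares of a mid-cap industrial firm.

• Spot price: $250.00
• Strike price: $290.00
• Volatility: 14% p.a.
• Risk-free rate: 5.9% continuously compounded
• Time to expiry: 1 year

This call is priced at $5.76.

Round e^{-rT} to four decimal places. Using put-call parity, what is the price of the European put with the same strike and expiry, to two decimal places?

$29.14

exp(−rT) = exp(−0.059·1) = 0.9427
Put-call parity: C − P = S − K·e^(−rT) = 250 − 290·0.9427 = 250 − 273.3830 = -23.3830
P = C − (C − P) = 5.76 − (-23.3830) = 29.1430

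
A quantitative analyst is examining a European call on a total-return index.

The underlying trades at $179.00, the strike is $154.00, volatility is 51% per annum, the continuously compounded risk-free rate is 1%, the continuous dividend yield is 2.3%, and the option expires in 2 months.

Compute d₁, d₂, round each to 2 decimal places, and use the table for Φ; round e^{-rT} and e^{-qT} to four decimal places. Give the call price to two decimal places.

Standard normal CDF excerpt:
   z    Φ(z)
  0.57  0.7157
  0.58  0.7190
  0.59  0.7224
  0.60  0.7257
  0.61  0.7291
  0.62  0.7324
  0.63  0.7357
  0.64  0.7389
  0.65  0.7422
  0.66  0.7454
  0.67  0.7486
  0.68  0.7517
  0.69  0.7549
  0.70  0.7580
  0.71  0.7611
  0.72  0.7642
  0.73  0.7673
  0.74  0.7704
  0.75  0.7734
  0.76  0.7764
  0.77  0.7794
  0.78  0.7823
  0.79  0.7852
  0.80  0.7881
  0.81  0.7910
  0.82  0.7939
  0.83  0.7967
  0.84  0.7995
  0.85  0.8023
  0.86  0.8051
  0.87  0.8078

$29.48

σ√T = 0.51 × 0.4082 = 0.2082
d₁ = [ln(179/154) + (0.01 − 0.023 + 0.51²/2)·0.1667] / 0.2082 = [0.1504 + 0.0195] / 0.2082 = 0.8162 which rounds to 0.82
d₂ = d₁ − σ√T = 0.8162 − 0.2082 = 0.6080 which rounds to 0.61
exp(−qT) = exp(−0.023·0.1667) = 0.9962;  exp(−rT) = exp(−0.01·0.1667) = 0.9983
N(d₁) = N(0.82) = 0.7939;  N(d₂) = N(0.61) = 0.7291
C = 179·0.9962·0.7939 − 154·0.9983·0.7291 = 141.5681 − 112.0905 = 29.4776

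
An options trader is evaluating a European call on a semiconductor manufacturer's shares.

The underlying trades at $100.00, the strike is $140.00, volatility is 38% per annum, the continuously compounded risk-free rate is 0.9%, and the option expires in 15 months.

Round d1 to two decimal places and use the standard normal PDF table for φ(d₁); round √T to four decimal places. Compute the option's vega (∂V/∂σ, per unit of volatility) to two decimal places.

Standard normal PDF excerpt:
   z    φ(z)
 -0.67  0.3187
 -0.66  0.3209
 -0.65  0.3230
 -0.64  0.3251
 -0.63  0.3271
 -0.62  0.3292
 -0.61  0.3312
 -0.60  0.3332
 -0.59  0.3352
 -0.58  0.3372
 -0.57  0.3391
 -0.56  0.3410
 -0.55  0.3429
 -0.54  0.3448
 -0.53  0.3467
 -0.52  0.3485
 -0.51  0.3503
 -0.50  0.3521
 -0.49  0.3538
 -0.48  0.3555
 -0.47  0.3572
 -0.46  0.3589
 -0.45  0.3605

38.34

σ√T = 0.38 × 1.1180 = 0.4249
ln(S/K) + (r + σ²/2)T = ln(100/140) + (0.009 + 0.38²/2)·1.25 = -0.3365 + 0.1015 = -0.2350
d₁ = -0.2350 / 0.4249 = -0.5531 ≈ -0.55
√T = √1.25 = 1.1180
φ(d₁) = φ(-0.55) = 0.3429
vega = S·φ(d₁)·√T = 100·0.3429·1.1180 = 38.3362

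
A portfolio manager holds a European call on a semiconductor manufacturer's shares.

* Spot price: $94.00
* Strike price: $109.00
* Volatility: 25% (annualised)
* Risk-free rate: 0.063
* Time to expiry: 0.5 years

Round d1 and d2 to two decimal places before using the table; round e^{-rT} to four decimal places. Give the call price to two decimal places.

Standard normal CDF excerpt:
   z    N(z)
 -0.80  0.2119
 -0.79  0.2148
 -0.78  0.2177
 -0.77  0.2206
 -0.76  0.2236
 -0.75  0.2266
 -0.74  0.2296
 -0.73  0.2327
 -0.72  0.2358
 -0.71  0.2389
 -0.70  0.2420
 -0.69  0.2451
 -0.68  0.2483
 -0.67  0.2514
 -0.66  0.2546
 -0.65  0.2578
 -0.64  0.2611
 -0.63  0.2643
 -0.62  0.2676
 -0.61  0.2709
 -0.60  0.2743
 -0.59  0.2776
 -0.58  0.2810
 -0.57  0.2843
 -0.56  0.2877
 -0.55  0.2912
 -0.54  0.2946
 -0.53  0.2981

$2.79

σ√T = 0.25 × 0.7071 = 0.1768
d₁ = [ln(94/109) + (0.063 + ½·0.25²)·0.5] / (σ√T) = (-0.1481 + 0.0471) / 0.1768 = -0.5709 which rounds to -0.57
d₂ = -0.5709 − 0.1768 = -0.7477 which rounds to -0.75
e^(−rT) = e^(−0.063·0.5) = 0.9690
C = 94·N(-0.57) − 109·0.9690·N(-0.75) = 94·0.2843 − 109·0.9690·0.2266 = 26.7242 − 23.9337 = 2.7905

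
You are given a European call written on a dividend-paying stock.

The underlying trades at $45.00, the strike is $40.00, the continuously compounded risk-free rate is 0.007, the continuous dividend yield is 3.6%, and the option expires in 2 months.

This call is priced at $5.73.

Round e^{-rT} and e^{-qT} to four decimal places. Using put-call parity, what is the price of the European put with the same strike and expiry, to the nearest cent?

$0.95

e^(−qT) = e^(−0.036·0.1667) = 0.9940;  e^(−rT) = e^(−0.007·0.1667) = 0.9988
Put-call parity: C − P = S·e^(−qT) − K·e^(−rT) = 45·0.9940 − 40·0.9988 = 44.7300 − 39.9520 = 4.7780
P = C − (C − P) = 5.73 − (4.7780) = 0.9520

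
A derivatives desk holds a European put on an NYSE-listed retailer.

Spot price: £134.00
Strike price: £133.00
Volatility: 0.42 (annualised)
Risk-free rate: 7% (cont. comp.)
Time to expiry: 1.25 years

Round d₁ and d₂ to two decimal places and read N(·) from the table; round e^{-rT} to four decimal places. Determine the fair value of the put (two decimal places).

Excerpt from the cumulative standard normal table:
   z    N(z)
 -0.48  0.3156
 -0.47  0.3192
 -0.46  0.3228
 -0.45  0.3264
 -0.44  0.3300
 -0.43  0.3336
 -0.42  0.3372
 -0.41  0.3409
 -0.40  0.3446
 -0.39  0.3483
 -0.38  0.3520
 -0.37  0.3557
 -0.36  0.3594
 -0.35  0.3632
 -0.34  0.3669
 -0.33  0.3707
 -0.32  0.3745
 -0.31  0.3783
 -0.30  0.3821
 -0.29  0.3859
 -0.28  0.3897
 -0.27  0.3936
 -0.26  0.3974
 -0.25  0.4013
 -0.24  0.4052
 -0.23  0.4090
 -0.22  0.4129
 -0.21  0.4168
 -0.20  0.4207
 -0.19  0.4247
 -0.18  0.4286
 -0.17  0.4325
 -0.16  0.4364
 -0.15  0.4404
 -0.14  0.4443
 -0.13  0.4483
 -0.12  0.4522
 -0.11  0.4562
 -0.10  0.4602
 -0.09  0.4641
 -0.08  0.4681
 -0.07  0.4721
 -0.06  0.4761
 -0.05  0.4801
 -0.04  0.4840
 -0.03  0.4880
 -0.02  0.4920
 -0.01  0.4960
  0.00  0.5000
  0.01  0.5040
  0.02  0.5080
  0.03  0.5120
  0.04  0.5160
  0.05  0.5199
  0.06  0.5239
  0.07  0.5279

£18.17

T = 1.25;  σ√T = 0.4696
d₁ = [ln(134/133) + (0.07 + 0.42²/2)·1.25] / 0.4696 = [0.0075 + 0.1978] / 0.4696 = 0.4371 ⇒ 0.44
d₂ = d₁ − σ√T = 0.4371 − 0.4696 = -0.0325 ⇒ -0.03
exp(−rT) = exp(−0.07·1.25) = 0.9162
N(−d₂) = N(0.03) = 0.5120;  N(−d₁) = N(-0.44) = 0.3300
P = 133·0.9162·0.5120 − 134·0.3300 = 62.3896 − 44.2200 = 18.1696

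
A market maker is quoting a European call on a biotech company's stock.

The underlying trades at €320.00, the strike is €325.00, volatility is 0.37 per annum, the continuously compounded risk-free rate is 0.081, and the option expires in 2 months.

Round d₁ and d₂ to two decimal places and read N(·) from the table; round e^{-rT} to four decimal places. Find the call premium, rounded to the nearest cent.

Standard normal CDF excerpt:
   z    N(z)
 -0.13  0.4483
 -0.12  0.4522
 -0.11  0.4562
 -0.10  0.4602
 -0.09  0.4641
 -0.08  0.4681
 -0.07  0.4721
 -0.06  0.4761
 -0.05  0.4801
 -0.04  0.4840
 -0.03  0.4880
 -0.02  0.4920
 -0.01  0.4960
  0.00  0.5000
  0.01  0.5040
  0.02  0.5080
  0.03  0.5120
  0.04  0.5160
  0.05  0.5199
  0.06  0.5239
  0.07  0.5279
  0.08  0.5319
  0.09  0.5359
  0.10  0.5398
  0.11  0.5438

€18.84

σ√T = 0.37·√0.1667 = 0.1511
ln(S/K) + (r + σ²/2)T = ln(320/325) + (0.081 + 0.37²/2)·0.1667 = -0.0155 + 0.0249 = 0.0094
d₁ = 0.0094 / 0.1511 = 0.0623 which rounds to 0.06
d₂ = d₁ − σ√T = 0.0623 − 0.1511 = -0.0888 which rounds to -0.09
e^(−rT) = e^(−0.081·0.1667) = 0.9866
N(d₁) = N(0.06) = 0.5239;  N(d₂) = N(-0.09) = 0.4641
C = 320·0.5239 − 325·0.9866·0.4641 = 167.6480 − 148.8113 = 18.8367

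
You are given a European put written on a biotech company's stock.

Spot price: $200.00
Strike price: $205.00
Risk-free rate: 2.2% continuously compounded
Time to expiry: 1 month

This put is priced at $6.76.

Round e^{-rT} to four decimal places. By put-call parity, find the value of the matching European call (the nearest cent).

e^(−rT) = e^(−0.022·0.08333) = 0.9982
Put-call parity: C − P = S − K·e^(−rT) = 200 − 205·0.9982 = 200 − 204.6310 = -4.6310
C = P + (C − P) = 6.76 + (-4.6310) = 2.1290

$2.13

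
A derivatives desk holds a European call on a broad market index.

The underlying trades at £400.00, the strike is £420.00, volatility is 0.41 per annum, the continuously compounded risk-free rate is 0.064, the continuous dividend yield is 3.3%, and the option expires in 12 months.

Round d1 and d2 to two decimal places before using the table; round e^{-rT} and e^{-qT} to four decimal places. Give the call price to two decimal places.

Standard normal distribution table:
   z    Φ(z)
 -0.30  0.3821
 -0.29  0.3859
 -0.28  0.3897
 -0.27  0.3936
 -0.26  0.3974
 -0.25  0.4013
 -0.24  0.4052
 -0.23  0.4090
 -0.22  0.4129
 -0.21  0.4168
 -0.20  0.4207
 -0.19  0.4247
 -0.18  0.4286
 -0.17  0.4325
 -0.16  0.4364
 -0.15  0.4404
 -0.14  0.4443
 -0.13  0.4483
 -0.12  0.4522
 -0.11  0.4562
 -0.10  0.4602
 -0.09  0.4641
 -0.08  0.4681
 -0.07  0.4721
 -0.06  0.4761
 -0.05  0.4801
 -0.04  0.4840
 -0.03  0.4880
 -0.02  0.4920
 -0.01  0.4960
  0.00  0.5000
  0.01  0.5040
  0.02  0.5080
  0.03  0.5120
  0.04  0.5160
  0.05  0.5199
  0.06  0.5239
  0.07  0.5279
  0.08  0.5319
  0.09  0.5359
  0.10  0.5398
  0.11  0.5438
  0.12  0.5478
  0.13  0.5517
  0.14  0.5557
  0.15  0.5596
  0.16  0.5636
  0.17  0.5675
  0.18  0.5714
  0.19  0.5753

σ√T = 0.41 × 1.0000 = 0.4100
d₁ = [ln(400/420) + (0.064 − 0.033 + ½·0.41²)·1] / (σ√T) = (-0.0488 + 0.1150) / 0.4100 = 0.1616 → 0.16
d₂ = 0.1616 − 0.4100 = -0.2484 → -0.25
e^(−qT) = e^(−0.033·1) = 0.9675;  e^(−rT) = e^(−0.064·1) = 0.9380
C = 400·0.9675·N(0.16) − 420·0.9380·N(-0.25) = 400·0.9675·0.5636 − 420·0.9380·0.4013 = 218.1132 − 158.0961 = 60.0171

£60.02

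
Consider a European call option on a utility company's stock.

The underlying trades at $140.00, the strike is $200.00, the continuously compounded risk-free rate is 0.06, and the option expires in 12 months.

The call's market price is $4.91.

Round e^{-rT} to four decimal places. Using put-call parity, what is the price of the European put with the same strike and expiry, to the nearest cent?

$53.27

exp(−rT) = exp(−0.06·1) = 0.9418
Put-call parity: C − P = S − K·e^(−rT) = 140 − 200·0.9418 = 140 − 188.3600 = -48.3600
P = C − (C − P) = 4.91 − (-48.3600) = 53.2700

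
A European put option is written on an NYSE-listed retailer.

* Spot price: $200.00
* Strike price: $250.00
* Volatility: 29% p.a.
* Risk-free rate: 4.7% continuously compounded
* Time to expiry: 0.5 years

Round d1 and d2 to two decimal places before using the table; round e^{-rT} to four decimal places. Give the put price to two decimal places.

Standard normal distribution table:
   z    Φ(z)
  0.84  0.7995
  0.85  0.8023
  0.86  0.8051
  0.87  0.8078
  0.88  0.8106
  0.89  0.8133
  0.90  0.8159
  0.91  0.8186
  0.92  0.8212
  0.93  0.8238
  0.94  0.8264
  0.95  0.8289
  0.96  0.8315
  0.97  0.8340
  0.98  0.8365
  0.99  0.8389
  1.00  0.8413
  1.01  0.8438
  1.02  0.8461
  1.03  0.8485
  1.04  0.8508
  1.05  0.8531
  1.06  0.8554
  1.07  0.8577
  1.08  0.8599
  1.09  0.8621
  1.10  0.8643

$48.43

T = 0.5;  σ√T = 0.2051
ln(S/K) + (r + σ²/2)T = ln(200/250) + (0.047 + 0.29²/2)·0.5 = -0.2231 + 0.0445 = -0.1786
d₁ = -0.1786 / 0.2051 = -0.8711 ⇒ -0.87
d₂ = d₁ − σ√T = -0.8711 − 0.2051 = -1.0761 ⇒ -1.08
exp(−rT) = exp(−0.047·0.5) = 0.9768
P = 250·0.9768·N(1.08) − 200·N(0.87) = 250·0.9768·0.8599 − 200·0.8078 = 209.9876 − 161.5600 = 48.4276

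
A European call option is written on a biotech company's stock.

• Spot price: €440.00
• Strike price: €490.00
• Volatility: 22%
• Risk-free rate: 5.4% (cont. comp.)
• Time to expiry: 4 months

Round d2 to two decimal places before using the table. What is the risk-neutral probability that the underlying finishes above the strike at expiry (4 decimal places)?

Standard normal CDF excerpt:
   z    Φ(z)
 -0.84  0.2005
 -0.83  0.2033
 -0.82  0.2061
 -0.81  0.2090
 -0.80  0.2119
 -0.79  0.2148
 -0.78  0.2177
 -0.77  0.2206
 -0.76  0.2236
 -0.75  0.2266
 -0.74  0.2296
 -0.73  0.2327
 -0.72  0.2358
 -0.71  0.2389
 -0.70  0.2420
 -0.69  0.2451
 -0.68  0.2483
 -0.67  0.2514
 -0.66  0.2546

0.2206

T = 0.3333;  σ√T = 0.1270
d₁ = [ln(440/490) + (0.054 + 0.22²/2)·0.3333] / 0.1270 = [-0.1076 + 0.0261] / 0.1270 = -0.6421 → -0.64
d₂ = d₁ − σ√T = -0.6421 − 0.1270 = -0.7692 → -0.77
Pr(exercise) under Q = N(d₂) = 0.2206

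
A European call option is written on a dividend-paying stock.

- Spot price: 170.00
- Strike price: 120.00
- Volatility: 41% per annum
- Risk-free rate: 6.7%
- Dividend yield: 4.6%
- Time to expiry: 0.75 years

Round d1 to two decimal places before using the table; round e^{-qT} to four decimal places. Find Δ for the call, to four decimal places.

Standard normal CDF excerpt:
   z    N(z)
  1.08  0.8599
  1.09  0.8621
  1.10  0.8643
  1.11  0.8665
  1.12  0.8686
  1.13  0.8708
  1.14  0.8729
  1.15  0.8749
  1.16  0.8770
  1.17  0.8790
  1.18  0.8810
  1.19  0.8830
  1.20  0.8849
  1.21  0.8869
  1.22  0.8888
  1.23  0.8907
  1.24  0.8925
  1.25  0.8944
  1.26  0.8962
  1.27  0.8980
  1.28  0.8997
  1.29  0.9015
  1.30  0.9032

σ√T = 0.41 × 0.8660 = 0.3551
d₁ = [ln(170/120) + (0.067 − 0.046 + 0.41²/2)·0.75] / 0.3551 = [0.3483 + 0.0788] / 0.3551 = 1.2028 ≈ 1.20
N(d₁) = N(1.20) = 0.8849
Δ_call = exp(−qT)·N(d₁) = 0.9661·0.8849 = 0.8549

0.8549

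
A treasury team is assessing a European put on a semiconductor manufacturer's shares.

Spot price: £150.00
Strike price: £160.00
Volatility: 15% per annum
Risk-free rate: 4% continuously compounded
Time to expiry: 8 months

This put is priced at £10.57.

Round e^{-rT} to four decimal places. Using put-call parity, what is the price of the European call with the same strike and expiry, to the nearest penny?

£4.78

e^(−rT) = e^(−0.04·0.6667) = 0.9737
Put-call parity: C − P = S − K·e^(−rT) = 150 − 160·0.9737 = 150 − 155.7920 = -5.7920
C = P + (C − P) = 10.57 + (-5.7920) = 4.7780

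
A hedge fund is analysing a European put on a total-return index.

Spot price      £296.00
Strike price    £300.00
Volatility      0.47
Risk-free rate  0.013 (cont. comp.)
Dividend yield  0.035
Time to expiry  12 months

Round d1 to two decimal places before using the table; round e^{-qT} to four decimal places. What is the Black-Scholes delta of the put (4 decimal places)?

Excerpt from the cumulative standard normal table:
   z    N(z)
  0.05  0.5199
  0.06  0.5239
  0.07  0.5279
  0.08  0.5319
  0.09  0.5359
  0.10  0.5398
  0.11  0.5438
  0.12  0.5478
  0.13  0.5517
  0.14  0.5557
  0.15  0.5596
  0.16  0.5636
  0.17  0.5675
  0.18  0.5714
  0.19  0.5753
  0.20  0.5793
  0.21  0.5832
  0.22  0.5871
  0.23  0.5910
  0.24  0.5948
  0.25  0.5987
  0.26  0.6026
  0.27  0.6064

-0.4214

σ√T = 0.47 × 1.0000 = 0.4700
d₁ = [ln(296/300) + (0.013 − 0.035 + ½·0.47²)·1] / (σ√T) = (-0.0134 + 0.0884) / 0.4700 = 0.1596 ⇒ 0.16
N(d₁) = N(0.16) = 0.5636
Δ_put = exp(−qT)·(N(d₁) − 1) = 0.9656·(0.5636 − 1) = -0.4214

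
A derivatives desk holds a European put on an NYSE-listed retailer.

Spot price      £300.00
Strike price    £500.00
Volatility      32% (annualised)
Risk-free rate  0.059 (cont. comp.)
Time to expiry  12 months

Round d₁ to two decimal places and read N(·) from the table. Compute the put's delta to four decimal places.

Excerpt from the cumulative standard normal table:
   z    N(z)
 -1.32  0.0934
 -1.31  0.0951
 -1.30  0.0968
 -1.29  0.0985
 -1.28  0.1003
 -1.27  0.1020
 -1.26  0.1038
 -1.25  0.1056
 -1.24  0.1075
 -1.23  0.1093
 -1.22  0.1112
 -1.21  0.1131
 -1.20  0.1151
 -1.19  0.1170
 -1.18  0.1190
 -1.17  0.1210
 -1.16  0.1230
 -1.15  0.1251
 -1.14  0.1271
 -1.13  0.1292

-0.8944

T = 1;  σ√T = 0.3200
d₁ = [ln(300/500) + (0.059 + 0.32²/2)·1] / 0.3200 = [-0.5108 + 0.1102] / 0.3200 = -1.2520 ≈ -1.25
N(d₁) = N(-1.25) = 0.1056
Δ_put = N(d₁) − 1 = 0.1056 − 1 = -0.8944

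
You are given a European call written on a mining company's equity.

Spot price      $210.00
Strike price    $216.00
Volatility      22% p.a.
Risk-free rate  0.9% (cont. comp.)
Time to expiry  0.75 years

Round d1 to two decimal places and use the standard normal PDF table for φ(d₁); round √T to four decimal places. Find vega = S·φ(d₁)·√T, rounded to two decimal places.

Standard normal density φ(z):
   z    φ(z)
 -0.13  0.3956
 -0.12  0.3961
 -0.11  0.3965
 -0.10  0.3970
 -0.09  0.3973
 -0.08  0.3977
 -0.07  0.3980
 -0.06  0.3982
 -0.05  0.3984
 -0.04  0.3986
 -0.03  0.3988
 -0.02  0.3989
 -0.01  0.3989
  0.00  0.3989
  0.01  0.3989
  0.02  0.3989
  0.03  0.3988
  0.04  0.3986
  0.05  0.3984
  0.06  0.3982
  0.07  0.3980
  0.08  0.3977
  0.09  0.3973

72.54

σ√T = 0.22 × 0.8660 = 0.1905
d₁ = [ln(210/216) + (0.009 + 0.22²/2)·0.75] / 0.1905 = [-0.0282 + 0.0249] / 0.1905 = -0.0172 ⇒ -0.02
√T = √0.75 = 0.8660
φ(d₁) = φ(-0.02) = 0.3989
vega = S·φ(d₁)·√T = 210·0.3989·0.8660 = 72.5440
(Call and put vega coincide under Black-Scholes.)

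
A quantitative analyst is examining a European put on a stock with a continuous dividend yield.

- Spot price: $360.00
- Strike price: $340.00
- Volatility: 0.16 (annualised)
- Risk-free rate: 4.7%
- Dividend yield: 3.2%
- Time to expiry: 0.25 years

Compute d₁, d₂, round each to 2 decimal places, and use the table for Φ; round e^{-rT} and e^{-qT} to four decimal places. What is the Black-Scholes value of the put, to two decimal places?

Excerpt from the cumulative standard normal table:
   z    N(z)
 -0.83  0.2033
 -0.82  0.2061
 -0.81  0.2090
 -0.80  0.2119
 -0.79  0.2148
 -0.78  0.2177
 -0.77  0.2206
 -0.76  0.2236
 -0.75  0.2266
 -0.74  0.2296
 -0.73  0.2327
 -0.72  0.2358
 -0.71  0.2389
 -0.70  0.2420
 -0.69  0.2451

T = 0.25;  σ√T = 0.0800
d₁ = [ln(360/340) + (0.047 − 0.032 + 0.16²/2)·0.25] / 0.0800 = [0.0572 + 0.0069] / 0.0800 = 0.8014 → 0.80
d₂ = d₁ − σ√T = 0.8014 − 0.0800 = 0.7214 → 0.72
exp(−qT) = exp(−0.032·0.25) = 0.9920;  exp(−rT) = exp(−0.047·0.25) = 0.9883
N(−d₂) = N(-0.72) = 0.2358;  N(−d₁) = N(-0.80) = 0.2119
P = 340·0.9883·0.2358 − 360·0.9920·0.2119 = 79.2340 − 75.6737 = 3.5603

$3.56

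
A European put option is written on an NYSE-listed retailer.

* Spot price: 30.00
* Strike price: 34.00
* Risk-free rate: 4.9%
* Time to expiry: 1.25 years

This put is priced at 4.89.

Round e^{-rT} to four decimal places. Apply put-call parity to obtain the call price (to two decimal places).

e^(−rT) = e^(−0.049·1.25) = 0.9406
Put-call parity: C − P = S − K·e^(−rT) = 30 − 34·0.9406 = 30 − 31.9804 = -1.9804
C = P + (C − P) = 4.89 + (-1.9804) = 2.9096

2.91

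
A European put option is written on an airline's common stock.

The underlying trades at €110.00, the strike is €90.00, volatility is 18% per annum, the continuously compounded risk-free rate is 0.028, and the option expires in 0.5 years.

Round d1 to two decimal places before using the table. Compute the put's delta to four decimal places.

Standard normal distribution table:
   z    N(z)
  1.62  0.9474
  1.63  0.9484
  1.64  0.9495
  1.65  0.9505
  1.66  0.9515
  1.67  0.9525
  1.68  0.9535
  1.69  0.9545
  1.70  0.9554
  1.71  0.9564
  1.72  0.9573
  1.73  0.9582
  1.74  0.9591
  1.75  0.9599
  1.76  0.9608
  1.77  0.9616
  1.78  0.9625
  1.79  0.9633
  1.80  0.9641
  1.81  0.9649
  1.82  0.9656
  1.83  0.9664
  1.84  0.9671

σ√T = 0.18 × 0.7071 = 0.1273
ln(S/K) + (r + σ²/2)T = ln(110/90) + (0.028 + 0.18²/2)·0.5 = 0.2007 + 0.0221 = 0.2228
d₁ = 0.2228 / 0.1273 = 1.7503 which rounds to 1.75
N(d₁) = N(1.75) = 0.9599
Δ_put = N(d₁) − 1 = 0.9599 − 1 = -0.0401

-0.0401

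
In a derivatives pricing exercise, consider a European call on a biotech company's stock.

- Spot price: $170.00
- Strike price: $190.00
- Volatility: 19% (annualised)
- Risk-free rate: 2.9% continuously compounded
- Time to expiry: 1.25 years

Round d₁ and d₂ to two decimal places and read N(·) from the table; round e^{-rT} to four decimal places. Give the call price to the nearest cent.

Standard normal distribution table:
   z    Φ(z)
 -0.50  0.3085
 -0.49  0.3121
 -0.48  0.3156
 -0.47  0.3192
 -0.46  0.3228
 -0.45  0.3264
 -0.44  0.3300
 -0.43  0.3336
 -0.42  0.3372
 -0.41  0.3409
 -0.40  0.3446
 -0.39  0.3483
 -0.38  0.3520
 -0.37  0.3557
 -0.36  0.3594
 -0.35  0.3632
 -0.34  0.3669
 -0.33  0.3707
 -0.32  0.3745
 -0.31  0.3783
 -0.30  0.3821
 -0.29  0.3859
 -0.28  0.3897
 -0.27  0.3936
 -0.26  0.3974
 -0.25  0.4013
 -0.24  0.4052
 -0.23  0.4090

$9.07

σ√T = 0.19·√1.25 = 0.2124
d₁ = [ln(170/190) + (0.029 + 0.19²/2)·1.25] / 0.2124 = [-0.1112 + 0.0588] / 0.2124 = -0.2467 which rounds to -0.25
d₂ = d₁ − σ√T = -0.2467 − 0.2124 = -0.4592 which rounds to -0.46
exp(−rT) = exp(−0.029·1.25) = 0.9644
N(d₁) = N(-0.25) = 0.4013;  N(d₂) = N(-0.46) = 0.3228
C = 170·0.4013 − 190·0.9644·0.3228 = 68.2210 − 59.1486 = 9.0724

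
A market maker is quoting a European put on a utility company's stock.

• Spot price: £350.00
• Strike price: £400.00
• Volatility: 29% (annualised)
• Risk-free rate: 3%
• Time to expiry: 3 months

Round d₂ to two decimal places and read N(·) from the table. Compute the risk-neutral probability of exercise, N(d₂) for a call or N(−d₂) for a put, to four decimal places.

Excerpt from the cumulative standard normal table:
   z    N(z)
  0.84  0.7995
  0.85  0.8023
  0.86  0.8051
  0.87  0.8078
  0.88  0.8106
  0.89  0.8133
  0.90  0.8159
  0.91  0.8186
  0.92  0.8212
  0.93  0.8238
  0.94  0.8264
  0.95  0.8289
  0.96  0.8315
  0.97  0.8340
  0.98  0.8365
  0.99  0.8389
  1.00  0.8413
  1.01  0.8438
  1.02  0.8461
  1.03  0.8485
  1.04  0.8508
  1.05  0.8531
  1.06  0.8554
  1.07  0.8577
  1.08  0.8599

σ√T = 0.29 × 0.5000 = 0.1450
ln(S/K) + (r + σ²/2)T = ln(350/400) + (0.03 + 0.29²/2)·0.25 = -0.1335 + 0.0180 = -0.1155
d₁ = -0.1155 / 0.1450 = -0.7967 → -0.80
d₂ = d₁ − σ√T = -0.7967 − 0.1450 = -0.9417 → -0.94
Pr(exercise) under Q = N(−d₂) = N(0.94) = 0.8264

0.8264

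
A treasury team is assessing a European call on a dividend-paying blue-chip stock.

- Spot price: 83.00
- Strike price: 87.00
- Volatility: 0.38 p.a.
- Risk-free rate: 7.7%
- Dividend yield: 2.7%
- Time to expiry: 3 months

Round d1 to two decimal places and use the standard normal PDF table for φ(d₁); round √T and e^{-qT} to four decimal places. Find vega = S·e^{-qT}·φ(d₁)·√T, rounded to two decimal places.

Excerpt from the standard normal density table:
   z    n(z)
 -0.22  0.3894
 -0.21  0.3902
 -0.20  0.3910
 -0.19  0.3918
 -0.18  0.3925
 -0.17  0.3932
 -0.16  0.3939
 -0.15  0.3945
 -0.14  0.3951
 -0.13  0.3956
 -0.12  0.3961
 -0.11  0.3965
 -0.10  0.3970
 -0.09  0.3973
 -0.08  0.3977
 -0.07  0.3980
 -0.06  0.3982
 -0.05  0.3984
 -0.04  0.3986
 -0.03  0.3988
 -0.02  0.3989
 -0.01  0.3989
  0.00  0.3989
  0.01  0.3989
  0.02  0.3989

σ√T = 0.38 × 0.5000 = 0.1900
ln(S/K) + (r − q + σ²/2)T = ln(83/87) + (0.077 − 0.027 + 0.38²/2)·0.25 = -0.0471 + 0.0306 = -0.0165
d₁ = -0.0165 / 0.1900 = -0.0869 ⇒ -0.09
√T = √0.25 = 0.5000
φ(d₁) = φ(-0.09) = 0.3973
e^(−qT) = e^(−0.027·0.25) = 0.9933
vega = S·e^(−qT)·φ(d₁)·√T = 83·0.9933·0.3973·0.5000 = 16.3775
(The put has the same vega.)

16.38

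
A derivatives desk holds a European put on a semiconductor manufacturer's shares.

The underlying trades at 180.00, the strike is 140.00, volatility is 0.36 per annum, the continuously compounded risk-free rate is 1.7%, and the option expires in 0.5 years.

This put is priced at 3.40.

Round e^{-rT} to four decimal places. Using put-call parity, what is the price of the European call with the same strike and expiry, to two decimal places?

e^(−rT) = e^(−0.017·0.5) = 0.9915
Put-call parity: C − P = S − K·e^(−rT) = 180 − 140·0.9915 = 180 − 138.8100 = 41.1900
C = P + (C − P) = 3.40 + (41.1900) = 44.5900

44.59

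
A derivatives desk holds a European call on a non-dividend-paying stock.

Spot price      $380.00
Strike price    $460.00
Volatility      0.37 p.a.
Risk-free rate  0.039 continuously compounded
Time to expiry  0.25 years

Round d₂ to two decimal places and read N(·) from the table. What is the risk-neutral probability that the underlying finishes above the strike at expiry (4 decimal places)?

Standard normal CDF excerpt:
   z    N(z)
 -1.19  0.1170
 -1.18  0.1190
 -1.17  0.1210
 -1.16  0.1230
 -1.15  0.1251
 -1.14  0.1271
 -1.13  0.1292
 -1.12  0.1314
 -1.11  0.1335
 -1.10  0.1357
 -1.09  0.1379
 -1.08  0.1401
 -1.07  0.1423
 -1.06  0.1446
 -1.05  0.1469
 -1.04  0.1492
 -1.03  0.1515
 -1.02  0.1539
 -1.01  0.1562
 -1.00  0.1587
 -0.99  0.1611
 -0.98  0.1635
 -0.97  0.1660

0.1423

σ√T = 0.37·√0.25 = 0.1850
d₁ = [ln(380/460) + (0.039 + 0.37²/2)·0.25] / 0.1850 = [-0.1911 + 0.0269] / 0.1850 = -0.8875 → -0.89
d₂ = d₁ − σ√T = -0.8875 − 0.1850 = -1.0725 → -1.07
Pr(exercise) under Q = N(d₂) = 0.1423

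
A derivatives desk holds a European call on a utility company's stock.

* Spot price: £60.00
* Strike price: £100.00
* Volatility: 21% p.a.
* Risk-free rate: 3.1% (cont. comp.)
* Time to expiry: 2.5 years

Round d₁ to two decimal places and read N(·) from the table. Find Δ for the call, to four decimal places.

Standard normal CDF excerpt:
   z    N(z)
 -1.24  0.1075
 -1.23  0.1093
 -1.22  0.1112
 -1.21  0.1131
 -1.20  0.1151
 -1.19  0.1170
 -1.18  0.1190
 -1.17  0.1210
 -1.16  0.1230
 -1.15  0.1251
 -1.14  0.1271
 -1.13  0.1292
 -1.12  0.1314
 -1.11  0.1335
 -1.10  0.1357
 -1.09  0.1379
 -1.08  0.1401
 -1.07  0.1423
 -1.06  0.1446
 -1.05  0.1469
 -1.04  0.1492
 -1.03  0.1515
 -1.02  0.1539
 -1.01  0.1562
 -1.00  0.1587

0.1271

σ√T = 0.21·√2.5 = 0.3320
d₁ = [ln(60/100) + (0.031 + 0.21²/2)·2.5] / 0.3320 = [-0.5108 + 0.1326] / 0.3320 = -1.1390 which rounds to -1.14
N(d₁) = N(-1.14) = 0.1271
Δ_call = N(d₁) = 0.1271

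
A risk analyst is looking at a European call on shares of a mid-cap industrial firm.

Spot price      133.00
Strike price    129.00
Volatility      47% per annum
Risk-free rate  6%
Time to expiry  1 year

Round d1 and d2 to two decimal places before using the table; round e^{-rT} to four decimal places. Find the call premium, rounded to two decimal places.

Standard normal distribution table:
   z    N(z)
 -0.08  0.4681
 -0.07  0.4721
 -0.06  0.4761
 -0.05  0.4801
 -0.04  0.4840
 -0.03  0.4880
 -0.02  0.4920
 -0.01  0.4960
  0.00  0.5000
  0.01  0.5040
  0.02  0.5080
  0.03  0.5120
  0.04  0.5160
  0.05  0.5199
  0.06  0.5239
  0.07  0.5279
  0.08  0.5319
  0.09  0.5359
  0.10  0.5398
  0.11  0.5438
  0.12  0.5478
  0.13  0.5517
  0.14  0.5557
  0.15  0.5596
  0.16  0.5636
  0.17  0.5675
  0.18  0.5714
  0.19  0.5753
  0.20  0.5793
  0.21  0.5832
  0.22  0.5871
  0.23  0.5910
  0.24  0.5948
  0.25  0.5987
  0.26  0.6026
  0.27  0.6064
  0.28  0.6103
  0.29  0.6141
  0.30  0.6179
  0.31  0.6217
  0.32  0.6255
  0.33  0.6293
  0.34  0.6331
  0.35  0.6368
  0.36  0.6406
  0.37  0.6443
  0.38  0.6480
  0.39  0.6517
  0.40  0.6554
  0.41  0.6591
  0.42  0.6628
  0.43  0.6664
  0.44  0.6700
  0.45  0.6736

29.83

σ√T = 0.47·√1 = 0.4700
d₁ = [ln(133/129) + (0.06 + 0.47²/2)·1] / 0.4700 = [0.0305 + 0.1704] / 0.4700 = 0.4276 → 0.43
d₂ = d₁ − σ√T = 0.4276 − 0.4700 = -0.0424 → -0.04
e^(−rT) = e^(−0.06·1) = 0.9418
C = 133·N(0.43) − 129·0.9418·N(-0.04) = 133·0.6664 − 129·0.9418·0.4840 = 88.6312 − 58.8022 = 29.8290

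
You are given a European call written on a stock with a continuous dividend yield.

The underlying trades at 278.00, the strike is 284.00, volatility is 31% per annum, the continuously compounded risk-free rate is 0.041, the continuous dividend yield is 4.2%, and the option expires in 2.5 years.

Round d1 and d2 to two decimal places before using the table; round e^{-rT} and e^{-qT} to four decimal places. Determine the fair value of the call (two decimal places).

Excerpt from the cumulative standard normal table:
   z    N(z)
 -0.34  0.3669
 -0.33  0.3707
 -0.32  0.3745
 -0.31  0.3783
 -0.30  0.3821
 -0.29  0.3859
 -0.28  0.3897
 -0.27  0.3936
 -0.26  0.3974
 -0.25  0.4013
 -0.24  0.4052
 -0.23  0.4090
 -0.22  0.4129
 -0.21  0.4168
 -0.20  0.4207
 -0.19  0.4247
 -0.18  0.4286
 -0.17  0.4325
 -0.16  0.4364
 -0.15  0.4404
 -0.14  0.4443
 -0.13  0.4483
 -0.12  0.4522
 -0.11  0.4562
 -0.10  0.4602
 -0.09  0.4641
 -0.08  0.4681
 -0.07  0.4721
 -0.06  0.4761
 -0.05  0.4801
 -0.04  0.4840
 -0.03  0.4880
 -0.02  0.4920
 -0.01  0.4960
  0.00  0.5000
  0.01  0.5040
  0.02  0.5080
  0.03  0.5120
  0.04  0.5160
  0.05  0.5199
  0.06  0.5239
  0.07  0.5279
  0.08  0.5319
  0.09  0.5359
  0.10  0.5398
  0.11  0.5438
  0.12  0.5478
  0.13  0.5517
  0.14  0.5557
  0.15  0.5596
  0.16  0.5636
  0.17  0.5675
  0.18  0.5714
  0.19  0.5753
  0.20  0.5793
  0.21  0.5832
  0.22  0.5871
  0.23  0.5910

46.07

T = 2.5;  σ√T = 0.4902
d₁ = [ln(278/284) + (0.041 − 0.042 + ½·0.31²)·2.5] / (σ√T) = (-0.0214 + 0.1176) / 0.4902 = 0.1964 which rounds to 0.20
d₂ = 0.1964 − 0.4902 = -0.2937 which rounds to -0.29
e^(−qT) = e^(−0.042·2.5) = 0.9003;  e^(−rT) = e^(−0.041·2.5) = 0.9026
C = 278·0.9003·N(0.20) − 284·0.9026·N(-0.29) = 278·0.9003·0.5793 − 284·0.9026·0.3859 = 144.9892 − 98.9210 = 46.0682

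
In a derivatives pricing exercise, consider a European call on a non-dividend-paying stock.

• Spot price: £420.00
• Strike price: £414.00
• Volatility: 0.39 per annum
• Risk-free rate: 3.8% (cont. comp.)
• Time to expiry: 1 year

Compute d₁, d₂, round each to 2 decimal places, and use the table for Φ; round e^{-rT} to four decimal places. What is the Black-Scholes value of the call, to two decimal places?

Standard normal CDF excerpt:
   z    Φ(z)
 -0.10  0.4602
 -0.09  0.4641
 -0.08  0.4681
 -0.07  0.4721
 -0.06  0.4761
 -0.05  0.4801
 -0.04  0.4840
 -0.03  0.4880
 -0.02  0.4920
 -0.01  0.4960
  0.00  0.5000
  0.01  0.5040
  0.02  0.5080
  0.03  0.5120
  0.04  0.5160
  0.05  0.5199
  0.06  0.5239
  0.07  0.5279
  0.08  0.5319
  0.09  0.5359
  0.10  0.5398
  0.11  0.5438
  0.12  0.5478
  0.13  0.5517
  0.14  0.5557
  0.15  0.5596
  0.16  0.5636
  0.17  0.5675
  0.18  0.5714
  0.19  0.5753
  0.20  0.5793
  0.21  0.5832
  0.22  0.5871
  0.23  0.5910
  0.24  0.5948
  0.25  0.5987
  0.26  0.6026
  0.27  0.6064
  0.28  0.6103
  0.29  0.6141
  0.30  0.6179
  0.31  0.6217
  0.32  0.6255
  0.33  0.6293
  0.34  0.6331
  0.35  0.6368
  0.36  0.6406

σ√T = 0.39·√1 = 0.3900
d₁ = [ln(420/414) + (0.038 + 0.39²/2)·1] / 0.3900 = [0.0144 + 0.1141] / 0.3900 = 0.3293 ≈ 0.33
d₂ = d₁ − σ√T = 0.3293 − 0.3900 = -0.0607 ≈ -0.06
exp(−rT) = exp(−0.038·1) = 0.9627
C = 420·N(0.33) − 414·0.9627·N(-0.06) = 420·0.6293 − 414·0.9627·0.4761 = 264.3060 − 189.7534 = 74.5526

£74.55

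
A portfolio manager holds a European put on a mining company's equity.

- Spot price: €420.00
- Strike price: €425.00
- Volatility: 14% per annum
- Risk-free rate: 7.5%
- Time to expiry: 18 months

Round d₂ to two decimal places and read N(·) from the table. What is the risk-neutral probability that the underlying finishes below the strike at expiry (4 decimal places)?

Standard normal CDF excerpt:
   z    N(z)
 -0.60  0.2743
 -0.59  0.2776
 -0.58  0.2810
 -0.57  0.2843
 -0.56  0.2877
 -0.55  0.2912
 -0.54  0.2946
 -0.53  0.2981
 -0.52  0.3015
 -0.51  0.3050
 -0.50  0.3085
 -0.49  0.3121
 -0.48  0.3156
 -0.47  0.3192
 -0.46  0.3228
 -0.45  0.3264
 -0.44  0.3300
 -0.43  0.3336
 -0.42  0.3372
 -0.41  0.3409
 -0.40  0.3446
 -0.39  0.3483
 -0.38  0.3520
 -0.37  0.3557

σ√T = 0.14 × 1.2247 = 0.1715
ln(S/K) + (r + σ²/2)T = ln(420/425) + (0.075 + 0.14²/2)·1.5 = -0.0118 + 0.1272 = 0.1154
d₁ = 0.1154 / 0.1715 = 0.6728 which rounds to 0.67
d₂ = d₁ − σ√T = 0.6728 − 0.1715 = 0.5014 which rounds to 0.50
Risk-neutral Pr[S_T < K] = N(−d₂) = N(-0.50) = 0.3085

0.3085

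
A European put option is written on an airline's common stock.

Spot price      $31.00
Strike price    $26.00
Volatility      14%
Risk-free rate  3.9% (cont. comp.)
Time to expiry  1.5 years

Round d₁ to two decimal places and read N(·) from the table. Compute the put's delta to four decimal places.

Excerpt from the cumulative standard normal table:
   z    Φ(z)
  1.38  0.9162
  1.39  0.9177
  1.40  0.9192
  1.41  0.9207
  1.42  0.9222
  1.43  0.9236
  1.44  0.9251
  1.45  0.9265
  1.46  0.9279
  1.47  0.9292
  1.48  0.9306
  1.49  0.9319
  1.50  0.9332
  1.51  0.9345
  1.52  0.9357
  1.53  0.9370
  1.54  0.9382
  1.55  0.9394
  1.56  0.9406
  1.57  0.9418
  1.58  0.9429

-0.0735

σ√T = 0.14 × 1.2247 = 0.1715
d₁ = [ln(31/26) + (0.039 + 0.14²/2)·1.5] / 0.1715 = [0.1759 + 0.0732] / 0.1715 = 1.4527 → 1.45
N(d₁) = N(1.45) = 0.9265
Δ_put = N(d₁) − 1 = 0.9265 − 1 = -0.0735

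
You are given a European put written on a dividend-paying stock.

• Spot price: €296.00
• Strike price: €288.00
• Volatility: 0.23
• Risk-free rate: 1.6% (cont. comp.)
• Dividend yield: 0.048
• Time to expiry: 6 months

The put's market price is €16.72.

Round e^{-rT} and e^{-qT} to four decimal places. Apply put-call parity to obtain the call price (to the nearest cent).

€20.01

exp(−qT) = exp(−0.048·0.5) = 0.9763;  exp(−rT) = exp(−0.016·0.5) = 0.9920
Put-call parity: C − P = S·e^(−qT) − K·e^(−rT) = 296·0.9763 − 288·0.9920 = 288.9848 − 285.6960 = 3.2888
C = P + (C − P) = 16.72 + (3.2888) = 20.0088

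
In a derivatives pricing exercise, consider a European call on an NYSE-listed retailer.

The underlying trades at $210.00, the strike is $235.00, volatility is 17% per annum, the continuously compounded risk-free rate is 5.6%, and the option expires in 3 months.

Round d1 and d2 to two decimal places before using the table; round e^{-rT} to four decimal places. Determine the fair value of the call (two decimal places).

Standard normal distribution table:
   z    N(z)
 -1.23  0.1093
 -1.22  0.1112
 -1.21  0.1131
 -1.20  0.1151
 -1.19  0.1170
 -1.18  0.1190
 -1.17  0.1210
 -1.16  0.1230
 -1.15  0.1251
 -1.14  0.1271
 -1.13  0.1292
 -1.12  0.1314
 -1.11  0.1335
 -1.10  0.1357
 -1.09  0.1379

σ√T = 0.17 × 0.5000 = 0.0850
d₁ = [ln(210/235) + (0.056 + ½·0.17²)·0.25] / (σ√T) = (-0.1125 + 0.0176) / 0.0850 = -1.1161 which rounds to -1.12
d₂ = -1.1161 − 0.0850 = -1.2011 which rounds to -1.20
exp(−rT) = exp(−0.056·0.25) = 0.9861
N(d₁) = N(-1.12) = 0.1314;  N(d₂) = N(-1.20) = 0.1151
C = 210·0.1314 − 235·0.9861·0.1151 = 27.5940 − 26.6725 = 0.9215

$0.92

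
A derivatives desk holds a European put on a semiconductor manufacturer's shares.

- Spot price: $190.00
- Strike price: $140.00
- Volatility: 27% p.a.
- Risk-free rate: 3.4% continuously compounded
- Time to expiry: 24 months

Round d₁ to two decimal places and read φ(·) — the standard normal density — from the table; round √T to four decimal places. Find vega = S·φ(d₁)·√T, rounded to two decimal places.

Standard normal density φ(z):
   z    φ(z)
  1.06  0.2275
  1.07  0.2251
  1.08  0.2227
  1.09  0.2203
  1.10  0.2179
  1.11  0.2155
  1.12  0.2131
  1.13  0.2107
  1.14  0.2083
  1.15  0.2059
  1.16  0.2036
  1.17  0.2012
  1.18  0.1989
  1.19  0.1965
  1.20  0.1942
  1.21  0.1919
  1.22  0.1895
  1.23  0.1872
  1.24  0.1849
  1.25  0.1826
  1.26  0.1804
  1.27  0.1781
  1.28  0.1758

54.06

T = 2;  σ√T = 0.3818
d₁ = [ln(190/140) + (0.034 + 0.27²/2)·2] / 0.3818 = [0.3054 + 0.1409] / 0.3818 = 1.1688 which rounds to 1.17
√T = √2 = 1.4142
φ(d₁) = φ(1.17) = 0.2012
vega = S·φ(d₁)·√T = 190·0.2012·1.4142 = 54.0620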